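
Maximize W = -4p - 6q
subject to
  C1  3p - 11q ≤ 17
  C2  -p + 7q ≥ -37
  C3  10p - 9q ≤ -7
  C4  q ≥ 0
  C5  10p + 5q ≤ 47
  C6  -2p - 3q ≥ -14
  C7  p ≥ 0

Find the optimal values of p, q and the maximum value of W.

p = 0, q = 7/9, maximum W = -14/3

Feasible corners and W = -4p - 6q:
  (35/16, 77/24) → W = -28
  (0, 7/9) → W = -14/3
  (0, 14/3) → W = -28

At the optimal vertex, 10p - 9q = -7 and p = 0.
Solving simultaneously gives p = 0, q = 7/9.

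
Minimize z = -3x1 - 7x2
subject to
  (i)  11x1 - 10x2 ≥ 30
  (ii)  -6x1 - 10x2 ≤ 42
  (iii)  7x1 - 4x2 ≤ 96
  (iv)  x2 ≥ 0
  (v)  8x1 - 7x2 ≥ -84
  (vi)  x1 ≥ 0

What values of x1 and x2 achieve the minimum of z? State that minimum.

Extreme points and z = -3x1 - 7x2:
  (420/13, 423/13) → z = -4221/13
  (30/11, 0) → z = -90/11
  (96/7, 0) → z = -288/7

The optimum lies where 11x1 - 10x2 = 30 and 7x1 - 4x2 = 96.
Solving simultaneously gives x1 = 420/13, x2 = 423/13.

x1 = 420/13, x2 = 423/13, minimum z = -4221/13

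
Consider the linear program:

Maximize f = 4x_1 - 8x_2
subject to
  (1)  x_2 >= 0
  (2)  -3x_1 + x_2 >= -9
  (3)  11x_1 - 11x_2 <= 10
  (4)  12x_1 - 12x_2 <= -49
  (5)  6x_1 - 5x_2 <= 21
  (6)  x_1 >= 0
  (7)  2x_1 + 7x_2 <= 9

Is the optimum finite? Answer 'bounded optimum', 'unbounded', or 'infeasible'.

The boundaries x_2 = 0 and 11x_1 - 11x_2 = 10 meet at (10/11, 0), but that point violates 12x_1 - 12x_2 ≤ -49. Every candidate vertex is excluded by some other constraint, so the feasible region is empty.

infeasible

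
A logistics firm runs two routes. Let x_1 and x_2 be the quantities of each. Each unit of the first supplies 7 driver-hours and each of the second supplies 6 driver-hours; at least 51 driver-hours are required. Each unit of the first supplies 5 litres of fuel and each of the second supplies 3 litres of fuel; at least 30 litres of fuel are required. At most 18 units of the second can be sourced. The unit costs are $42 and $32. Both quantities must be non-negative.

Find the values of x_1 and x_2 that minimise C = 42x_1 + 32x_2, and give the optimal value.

x_1 = 3, x_2 = 5, minimum C = 286

Extreme points and C = 42x_1 + 32x_2:
  (0, 10) → C = 320
  (0, 18) → C = 576
  (51/7, 0) → C = 306
  (3, 5) → C = 286
The feasible region is unbounded (it extends along (1, 0)), but C strictly increases along every unbounded feasible direction, so there is no improving ray and the minimum is attained at a vertex.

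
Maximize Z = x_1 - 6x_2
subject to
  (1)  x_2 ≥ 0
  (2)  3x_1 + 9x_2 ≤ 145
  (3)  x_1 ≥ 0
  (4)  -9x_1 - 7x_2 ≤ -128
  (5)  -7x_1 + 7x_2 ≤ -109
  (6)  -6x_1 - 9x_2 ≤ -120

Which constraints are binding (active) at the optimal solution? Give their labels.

Extreme points and Z = x_1 - 6x_2:
  (145/3, 0) → Z = 145/3
  (20, 0) → Z = 20
  (499/21, 172/21) → Z = -533/21
  (607/35, 62/35) → Z = 47/7

The maximum is at (145/3, 0). Substituting into each constraint, equality holds for (1) and (2); the remaining constraints have slack.

(1) and (2)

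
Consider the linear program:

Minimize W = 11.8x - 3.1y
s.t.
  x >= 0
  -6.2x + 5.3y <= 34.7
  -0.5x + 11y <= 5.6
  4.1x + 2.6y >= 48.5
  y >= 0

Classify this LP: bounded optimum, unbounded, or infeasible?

bounded optimum

Vertices and W = 11.8x - 3.1y:
  (25947/2320, 4721/4640) → W = 5977141/46400
  (485/41, 0) → W = 5723/41
The feasible region has finitely many vertices and no improving ray; the minimum is 5977141/46400 at (25947/2320, 4721/4640).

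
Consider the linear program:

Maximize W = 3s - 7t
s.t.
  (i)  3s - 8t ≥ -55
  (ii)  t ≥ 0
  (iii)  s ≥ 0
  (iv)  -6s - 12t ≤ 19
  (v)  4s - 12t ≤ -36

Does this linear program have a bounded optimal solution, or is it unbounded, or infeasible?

unbounded

From the feasible point (0, 55/8), moving in the direction (12, 4) keeps every constraint satisfied while W increases without bound.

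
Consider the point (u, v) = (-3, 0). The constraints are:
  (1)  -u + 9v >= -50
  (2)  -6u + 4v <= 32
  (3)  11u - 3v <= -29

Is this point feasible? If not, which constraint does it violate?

feasible

(1): 3 ≥ -50 ✓
(2): 18 ≤ 32 ✓
(3): -33 ≤ -29 ✓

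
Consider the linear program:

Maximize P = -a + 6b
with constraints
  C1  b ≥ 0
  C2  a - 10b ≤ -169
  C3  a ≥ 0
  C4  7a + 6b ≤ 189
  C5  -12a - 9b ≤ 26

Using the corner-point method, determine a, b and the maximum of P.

Extreme points and P = -a + 6b:
  (0, 169/10) → P = 507/5
  (219/19, 343/19) → P = 1839/19
  (0, 63/2) → P = 189

a = 0, b = 63/2, maximum P = 189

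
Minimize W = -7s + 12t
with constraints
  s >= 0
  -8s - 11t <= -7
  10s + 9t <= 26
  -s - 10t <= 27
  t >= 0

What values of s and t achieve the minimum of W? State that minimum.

Vertices and W = -7s + 12t:
  (0, 7/11) → W = 84/11
  (0, 26/9) → W = 104/3
  (7/8, 0) → W = -49/8
  (13/5, 0) → W = -91/5

s = 13/5, t = 0, minimum W = -91/5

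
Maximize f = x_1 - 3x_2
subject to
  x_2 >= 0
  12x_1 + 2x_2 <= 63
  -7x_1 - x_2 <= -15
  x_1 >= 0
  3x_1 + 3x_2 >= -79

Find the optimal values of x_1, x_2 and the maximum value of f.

The optimum lies where x_2 = 0 and 12x_1 + 2x_2 = 63.
Solving simultaneously gives x_1 = 21/4, x_2 = 0.

x_1 = 21/4, x_2 = 0, maximum f = 21/4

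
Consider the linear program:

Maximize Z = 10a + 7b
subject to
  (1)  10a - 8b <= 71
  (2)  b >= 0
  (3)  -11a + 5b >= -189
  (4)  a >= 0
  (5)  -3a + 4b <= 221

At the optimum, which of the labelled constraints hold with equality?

(3) and (5)

Corner points and Z = 10a + 7b:
  (71/10, 0) → Z = 71
  (1157/38, 1109/38) → Z = 19333/38
  (0, 0) → Z = 0
  (1861/29, 2998/29) → Z = 39596/29
  (0, 221/4) → Z = 1547/4

The maximum is at (1861/29, 2998/29). Substituting into each constraint, equality holds for (3) and (5); the remaining constraints have slack.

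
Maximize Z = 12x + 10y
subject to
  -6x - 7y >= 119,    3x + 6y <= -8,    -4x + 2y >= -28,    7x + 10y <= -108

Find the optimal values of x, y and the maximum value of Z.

Corner points and Z = 12x + 10y:
  (-21/20, -161/10) → Z = -868/5
  (-434/11, 185/11) → Z = -3358/11
  (-142/3, 67/3) → Z = -1034/3
The feasible region is unbounded (it extends along (-2, 1), (-1, -2)), but Z strictly decreases along every unbounded feasible direction, so there is no improving ray and the maximum is attained at a vertex.

The binding constraints are -6x - 7y = 119 and -4x + 2y = -28.
Solving simultaneously gives x = -21/20, y = -161/10.

x = -21/20, y = -161/10, maximum Z = -868/5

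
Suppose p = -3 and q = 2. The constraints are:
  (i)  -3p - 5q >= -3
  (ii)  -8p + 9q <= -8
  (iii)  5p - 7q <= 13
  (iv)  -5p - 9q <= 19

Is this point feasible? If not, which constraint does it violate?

Constraint (ii): -8p + 9q = 42, which is not ≤ -8. All other constraints are satisfied.

not feasible — violates (ii)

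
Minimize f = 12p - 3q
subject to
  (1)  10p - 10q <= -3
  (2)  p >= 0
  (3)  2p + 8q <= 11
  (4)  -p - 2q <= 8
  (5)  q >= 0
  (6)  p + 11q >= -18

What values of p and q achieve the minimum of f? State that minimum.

p = 0, q = 11/8, minimum f = -33/8

Vertices and f = 12p - 3q:
  (0, 3/10) → f = -9/10
  (43/50, 29/25) → f = 171/25
  (0, 11/8) → f = -33/8

The optimum lies where p = 0 and 2p + 8q = 11.
Solving simultaneously gives p = 0, q = 11/8.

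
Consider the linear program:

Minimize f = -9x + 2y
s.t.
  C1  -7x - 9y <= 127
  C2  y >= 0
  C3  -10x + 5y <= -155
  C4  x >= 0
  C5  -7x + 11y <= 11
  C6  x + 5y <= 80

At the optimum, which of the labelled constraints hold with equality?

Vertices and f = -9x + 2y:
  (31/2, 0) → f = -279/2
  (80, 0) → f = -720
  (235/11, 129/11) → f = -1857/11

The minimum is at (80, 0). Substituting into each constraint, equality holds for C2 and C6; the remaining constraints have slack.

C2 and C6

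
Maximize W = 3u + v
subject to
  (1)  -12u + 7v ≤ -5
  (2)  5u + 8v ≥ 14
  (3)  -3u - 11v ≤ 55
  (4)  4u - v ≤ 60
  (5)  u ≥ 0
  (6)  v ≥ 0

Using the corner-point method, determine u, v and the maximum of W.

At the optimal vertex, -12u + 7v = -5 and 4u - v = 60.
Solving simultaneously gives u = 415/16, v = 175/4.

u = 415/16, v = 175/4, maximum W = 1945/16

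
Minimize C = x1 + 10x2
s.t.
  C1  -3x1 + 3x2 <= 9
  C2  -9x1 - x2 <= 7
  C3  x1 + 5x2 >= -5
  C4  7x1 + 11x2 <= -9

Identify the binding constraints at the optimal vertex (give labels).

C3 and C4

Extreme points and C = x1 + 10x2:
  (-15/22, -19/22) → C = -205/22
  (-17/23, -8/23) → C = -97/23
  (5/12, -13/12) → C = -125/12

The minimum is at (5/12, -13/12). Substituting into each constraint, equality holds for C3 and C4; the remaining constraints have slack.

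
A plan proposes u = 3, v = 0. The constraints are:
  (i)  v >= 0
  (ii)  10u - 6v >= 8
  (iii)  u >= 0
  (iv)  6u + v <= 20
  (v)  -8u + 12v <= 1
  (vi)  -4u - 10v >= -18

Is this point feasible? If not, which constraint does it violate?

feasible

(i): 0 ≥ 0 ✓
(ii): 30 ≥ 8 ✓
(iii): 3 ≥ 0 ✓
(iv): 18 ≤ 20 ✓
(v): -24 ≤ 1 ✓
(vi): -12 ≥ -18 ✓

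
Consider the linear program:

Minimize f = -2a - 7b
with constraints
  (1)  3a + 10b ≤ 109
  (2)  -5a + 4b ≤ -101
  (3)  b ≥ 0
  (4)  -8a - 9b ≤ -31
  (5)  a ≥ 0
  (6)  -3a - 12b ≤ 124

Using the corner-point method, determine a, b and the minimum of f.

a = 723/31, b = 121/31, minimum f = -2293/31

Corner points and f = -2a - 7b:
  (723/31, 121/31) → f = -2293/31
  (109/3, 0) → f = -218/3
  (101/5, 0) → f = -202/5

The binding constraints are 3a + 10b = 109 and -5a + 4b = -101.
Solving simultaneously gives a = 723/31, b = 121/31.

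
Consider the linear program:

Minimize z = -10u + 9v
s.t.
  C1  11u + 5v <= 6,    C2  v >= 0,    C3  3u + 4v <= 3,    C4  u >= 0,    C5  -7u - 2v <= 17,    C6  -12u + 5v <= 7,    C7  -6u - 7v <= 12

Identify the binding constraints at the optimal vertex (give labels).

C1 and C2

Corner points and z = -10u + 9v:
  (6/11, 0) → z = -60/11
  (9/29, 15/29) → z = 45/29
  (0, 0) → z = 0
  (0, 3/4) → z = 27/4

The minimum is at (6/11, 0). Substituting into each constraint, equality holds for C1 and C2; the remaining constraints have slack.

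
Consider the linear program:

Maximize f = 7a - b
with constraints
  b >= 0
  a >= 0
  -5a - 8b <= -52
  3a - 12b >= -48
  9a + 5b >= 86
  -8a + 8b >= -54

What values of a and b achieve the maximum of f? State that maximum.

a = 43/3, b = 91/12, maximum f = 371/4

Extreme points and f = 7a - b:
  (264/41, 230/41) → f = 1618/41
  (43/3, 91/12) → f = 371/4
  (479/56, 101/56) → f = 813/14

The optimum lies where 3a - 12b = -48 and -8a + 8b = -54.
Solving simultaneously gives a = 43/3, b = 91/12.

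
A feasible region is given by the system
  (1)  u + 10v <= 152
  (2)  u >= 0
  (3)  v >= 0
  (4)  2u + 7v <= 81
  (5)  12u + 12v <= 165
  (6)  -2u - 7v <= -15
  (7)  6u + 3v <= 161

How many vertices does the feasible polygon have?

5

Of the 20 pairwise boundary intersections, those satisfying every inequality are:
  (0, 81/7)
  (0, 15/7)
  (55/4, 0)
  (15/2, 0)
  (61/20, 107/10)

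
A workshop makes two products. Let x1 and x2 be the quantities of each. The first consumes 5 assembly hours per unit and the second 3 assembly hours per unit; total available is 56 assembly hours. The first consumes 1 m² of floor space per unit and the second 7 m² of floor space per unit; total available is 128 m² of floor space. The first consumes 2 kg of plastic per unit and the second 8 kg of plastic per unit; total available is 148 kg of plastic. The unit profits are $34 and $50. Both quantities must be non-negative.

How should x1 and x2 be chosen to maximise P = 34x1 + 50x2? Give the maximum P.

x1 = 1/4, x2 = 73/4, maximum P = 921

Corner points and P = 34x1 + 50x2:
  (0, 0) → P = 0
  (0, 128/7) → P = 6400/7
  (56/5, 0) → P = 1904/5
  (1/4, 73/4) → P = 921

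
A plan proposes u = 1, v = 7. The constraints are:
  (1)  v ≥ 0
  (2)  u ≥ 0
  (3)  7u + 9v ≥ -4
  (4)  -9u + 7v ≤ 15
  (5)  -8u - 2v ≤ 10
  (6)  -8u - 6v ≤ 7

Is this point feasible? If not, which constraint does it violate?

Constraint (4): -9u + 7v = 40, which is not ≤ 15. All other constraints are satisfied.

not feasible — violates (4)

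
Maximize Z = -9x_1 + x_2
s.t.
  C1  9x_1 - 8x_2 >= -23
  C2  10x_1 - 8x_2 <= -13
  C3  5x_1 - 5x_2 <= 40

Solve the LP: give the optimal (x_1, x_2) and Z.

x_1 = -87, x_2 = -95, maximum Z = 688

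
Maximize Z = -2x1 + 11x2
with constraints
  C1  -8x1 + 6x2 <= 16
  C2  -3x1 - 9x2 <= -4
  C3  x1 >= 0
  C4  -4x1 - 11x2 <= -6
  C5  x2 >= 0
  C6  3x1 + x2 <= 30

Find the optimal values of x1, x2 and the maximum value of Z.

Corner points and Z = -2x1 + 11x2:
  (0, 8/3) → Z = 88/3
  (82/13, 144/13) → Z = 1420/13
  (0, 6/11) → Z = 6
  (3/2, 0) → Z = -3
  (10, 0) → Z = -20

The binding constraints are -8x1 + 6x2 = 16 and 3x1 + x2 = 30.
Solving simultaneously gives x1 = 82/13, x2 = 144/13.

x1 = 82/13, x2 = 144/13, maximum Z = 1420/13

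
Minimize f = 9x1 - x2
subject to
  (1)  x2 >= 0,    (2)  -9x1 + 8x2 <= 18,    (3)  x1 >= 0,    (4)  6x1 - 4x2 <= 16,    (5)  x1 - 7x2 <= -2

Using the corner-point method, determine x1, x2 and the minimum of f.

x1 = 0, x2 = 9/4, minimum f = -9/4

Corner points and f = 9x1 - x2:
  (0, 9/4) → f = -9/4
  (50/3, 21) → f = 129
  (0, 2/7) → f = -2/7
  (60/19, 14/19) → f = 526/19

The optimum lies where -9x1 + 8x2 = 18 and x1 = 0.
Solving simultaneously gives x1 = 0, x2 = 9/4.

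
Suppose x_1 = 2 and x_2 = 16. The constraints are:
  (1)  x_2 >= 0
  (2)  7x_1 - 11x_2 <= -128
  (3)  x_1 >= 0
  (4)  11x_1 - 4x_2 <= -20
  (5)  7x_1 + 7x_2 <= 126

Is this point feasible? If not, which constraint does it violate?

(1): 16 ≥ 0 ✓
(2): -162 ≤ -128 ✓
(3): 2 ≥ 0 ✓
(4): -42 ≤ -20 ✓
(5): 126 ≤ 126 ✓

feasible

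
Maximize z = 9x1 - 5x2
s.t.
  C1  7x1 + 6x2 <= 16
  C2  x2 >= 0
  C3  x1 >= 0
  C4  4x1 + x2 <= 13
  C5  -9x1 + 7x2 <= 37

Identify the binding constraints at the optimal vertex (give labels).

Corner points and z = 9x1 - 5x2:
  (16/7, 0) → z = 144/7
  (0, 8/3) → z = -40/3
  (0, 0) → z = 0

The maximum is at (16/7, 0). Substituting into each constraint, equality holds for C1 and C2; the remaining constraints have slack.

C1 and C2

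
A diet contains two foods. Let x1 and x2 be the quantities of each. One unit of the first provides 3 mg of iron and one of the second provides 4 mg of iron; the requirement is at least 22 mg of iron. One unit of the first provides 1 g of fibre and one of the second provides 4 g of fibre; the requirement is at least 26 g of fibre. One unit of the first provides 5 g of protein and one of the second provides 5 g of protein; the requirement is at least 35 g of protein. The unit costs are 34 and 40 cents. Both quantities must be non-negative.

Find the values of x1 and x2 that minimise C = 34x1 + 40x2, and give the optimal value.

Corner points and C = 34x1 + 40x2:
  (0, 7) → C = 280
  (26, 0) → C = 884
  (2/3, 19/3) → C = 276
The feasible region is unbounded (it extends along (0, 1), (1, 0)), but C strictly increases along every unbounded feasible direction, so there is no improving ray and the minimum is attained at a vertex.

At the optimal vertex, x1 + 4x2 = 26 and 5x1 + 5x2 = 35.
Solving simultaneously gives x1 = 2/3, x2 = 19/3.

x1 = 2/3, x2 = 19/3, minimum C = 276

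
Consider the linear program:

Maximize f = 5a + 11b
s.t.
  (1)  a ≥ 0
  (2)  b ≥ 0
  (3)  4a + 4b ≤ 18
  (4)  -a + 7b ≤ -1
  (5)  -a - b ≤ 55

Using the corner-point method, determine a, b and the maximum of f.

a = 65/16, b = 7/16, maximum f = 201/8

Corner points and f = 5a + 11b:
  (9/2, 0) → f = 45/2
  (1, 0) → f = 5
  (65/16, 7/16) → f = 201/8

The binding constraints are 4a + 4b = 18 and -a + 7b = -1.
Solving simultaneously gives a = 65/16, b = 7/16.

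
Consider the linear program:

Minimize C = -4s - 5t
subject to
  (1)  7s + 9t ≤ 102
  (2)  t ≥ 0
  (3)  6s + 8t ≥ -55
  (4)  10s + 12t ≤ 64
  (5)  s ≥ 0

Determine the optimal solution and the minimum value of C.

Extreme points and C = -4s - 5t:
  (32/5, 0) → C = -128/5
  (0, 0) → C = 0
  (0, 16/3) → C = -80/3

s = 0, t = 16/3, minimum C = -80/3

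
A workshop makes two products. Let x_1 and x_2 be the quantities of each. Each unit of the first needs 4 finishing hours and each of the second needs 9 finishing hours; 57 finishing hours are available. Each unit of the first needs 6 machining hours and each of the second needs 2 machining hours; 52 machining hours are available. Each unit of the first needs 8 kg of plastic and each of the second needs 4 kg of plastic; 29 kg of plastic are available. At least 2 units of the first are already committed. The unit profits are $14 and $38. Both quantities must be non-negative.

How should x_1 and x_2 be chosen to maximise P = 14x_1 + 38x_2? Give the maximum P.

Feasible corners and P = 14x_1 + 38x_2:
  (29/8, 0) → P = 203/4
  (2, 0) → P = 28
  (2, 13/4) → P = 303/2

x_1 = 2, x_2 = 13/4, maximum P = 303/2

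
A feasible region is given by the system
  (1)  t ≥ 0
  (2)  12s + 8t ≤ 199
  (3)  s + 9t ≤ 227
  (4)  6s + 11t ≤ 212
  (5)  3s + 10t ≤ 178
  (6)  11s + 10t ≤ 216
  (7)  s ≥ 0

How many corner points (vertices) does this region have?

The feasible vertices (each the meet of two boundaries and inside every other half-plane) are:
  (199/12, 0)
  (0, 0)
  (131/16, 403/32)
  (19/4, 131/8)
  (0, 89/5)

5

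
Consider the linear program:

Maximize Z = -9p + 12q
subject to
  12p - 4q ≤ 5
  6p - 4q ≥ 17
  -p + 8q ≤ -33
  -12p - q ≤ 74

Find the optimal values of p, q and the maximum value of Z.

Feasible corners and Z = -9p + 12q:
  (-2, -29/4) → Z = -69
  (-97/20, -79/5) → Z = -2919/20
  (-31/6, -12) → Z = -195/2

p = -2, q = -29/4, maximum Z = -69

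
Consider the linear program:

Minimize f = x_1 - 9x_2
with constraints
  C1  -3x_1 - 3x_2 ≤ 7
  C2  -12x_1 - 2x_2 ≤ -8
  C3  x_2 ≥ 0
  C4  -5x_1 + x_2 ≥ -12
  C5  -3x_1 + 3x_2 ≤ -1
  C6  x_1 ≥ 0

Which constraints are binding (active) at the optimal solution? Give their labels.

Feasible corners and f = x_1 - 9x_2:
  (2/3, 0) → f = 2/3
  (13/21, 2/7) → f = -41/21
  (12/5, 0) → f = 12/5
  (35/12, 31/12) → f = -61/3

The minimum is at (35/12, 31/12). Substituting into each constraint, equality holds for C4 and C5; the remaining constraints have slack.

C4 and C5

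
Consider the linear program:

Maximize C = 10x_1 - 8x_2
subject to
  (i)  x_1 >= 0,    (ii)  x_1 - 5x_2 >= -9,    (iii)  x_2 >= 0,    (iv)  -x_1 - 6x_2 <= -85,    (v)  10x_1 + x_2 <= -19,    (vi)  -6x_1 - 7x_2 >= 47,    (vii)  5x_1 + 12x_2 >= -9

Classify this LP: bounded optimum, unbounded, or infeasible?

The boundaries -6x_1 - 7x_2 = 47 and 5x_1 + 12x_2 = -9 meet at (-501/37, 181/37), but that point violates x_1 ≥ 0. Every candidate vertex is excluded by some other constraint, so the feasible region is empty.

infeasible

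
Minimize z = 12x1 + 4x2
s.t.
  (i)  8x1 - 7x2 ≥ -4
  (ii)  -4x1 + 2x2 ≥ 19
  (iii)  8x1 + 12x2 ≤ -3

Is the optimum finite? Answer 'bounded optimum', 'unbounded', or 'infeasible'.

From the feasible point (-125/12, -34/3), moving in the direction (-7, -8) keeps every constraint satisfied while z decreases without bound.

unbounded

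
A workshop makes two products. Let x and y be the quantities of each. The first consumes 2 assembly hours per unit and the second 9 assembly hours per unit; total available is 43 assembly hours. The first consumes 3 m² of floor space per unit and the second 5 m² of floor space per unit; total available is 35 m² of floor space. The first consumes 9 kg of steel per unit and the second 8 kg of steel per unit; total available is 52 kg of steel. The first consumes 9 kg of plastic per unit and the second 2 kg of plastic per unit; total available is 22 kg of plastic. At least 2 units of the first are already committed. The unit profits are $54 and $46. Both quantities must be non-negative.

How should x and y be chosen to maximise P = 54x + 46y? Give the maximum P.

Extreme points and P = 54x + 46y:
  (22/9, 0) → P = 132
  (2, 0) → P = 108
  (2, 2) → P = 200

The optimum lies where 9x + 2y = 22 and x = 2.
Solving simultaneously gives x = 2, y = 2.

x = 2, y = 2, maximum P = 200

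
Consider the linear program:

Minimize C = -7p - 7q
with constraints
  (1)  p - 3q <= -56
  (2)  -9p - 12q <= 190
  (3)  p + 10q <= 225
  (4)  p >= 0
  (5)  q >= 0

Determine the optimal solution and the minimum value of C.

p = 115/13, q = 281/13, minimum C = -2772/13

Corner points and C = -7p - 7q:
  (115/13, 281/13) → C = -2772/13
  (0, 56/3) → C = -392/3
  (0, 45/2) → C = -315/2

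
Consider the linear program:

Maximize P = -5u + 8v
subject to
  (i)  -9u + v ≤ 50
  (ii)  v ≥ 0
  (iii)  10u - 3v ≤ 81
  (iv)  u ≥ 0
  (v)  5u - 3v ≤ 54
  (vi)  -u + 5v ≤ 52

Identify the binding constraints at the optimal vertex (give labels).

Vertices and P = -5u + 8v:
  (81/10, 0) → P = -81/2
  (0, 0) → P = 0
  (561/47, 601/47) → P = 2003/47
  (0, 52/5) → P = 416/5

The maximum is at (0, 52/5). Substituting into each constraint, equality holds for (iv) and (vi); the remaining constraints have slack.

(iv) and (vi)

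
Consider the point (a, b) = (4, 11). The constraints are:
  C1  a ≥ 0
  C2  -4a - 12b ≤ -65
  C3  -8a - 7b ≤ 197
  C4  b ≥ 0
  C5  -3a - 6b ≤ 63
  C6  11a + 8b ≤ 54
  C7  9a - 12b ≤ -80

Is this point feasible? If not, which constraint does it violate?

not feasible — violates C6

Constraint C6: 11a + 8b = 132, which is not ≤ 54. All other constraints are satisfied.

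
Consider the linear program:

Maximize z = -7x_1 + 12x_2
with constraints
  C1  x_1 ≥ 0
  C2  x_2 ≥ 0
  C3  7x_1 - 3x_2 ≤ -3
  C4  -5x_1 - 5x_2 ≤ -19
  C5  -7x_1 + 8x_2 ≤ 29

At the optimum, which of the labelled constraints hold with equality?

C3 and C5

Feasible corners and z = -7x_1 + 12x_2:
  (21/25, 74/25) → z = 741/25
  (9/5, 26/5) → z = 249/5
  (7/75, 278/75) → z = 3287/75

The maximum is at (9/5, 26/5). Substituting into each constraint, equality holds for C3 and C5; the remaining constraints have slack.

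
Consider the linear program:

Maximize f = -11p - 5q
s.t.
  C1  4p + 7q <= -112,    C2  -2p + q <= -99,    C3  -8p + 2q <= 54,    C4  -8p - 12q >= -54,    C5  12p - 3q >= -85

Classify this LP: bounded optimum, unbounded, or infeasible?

From the feasible point (581/18, -310/9), moving in the direction (-3, -12) keeps every constraint satisfied while f increases without bound.

unbounded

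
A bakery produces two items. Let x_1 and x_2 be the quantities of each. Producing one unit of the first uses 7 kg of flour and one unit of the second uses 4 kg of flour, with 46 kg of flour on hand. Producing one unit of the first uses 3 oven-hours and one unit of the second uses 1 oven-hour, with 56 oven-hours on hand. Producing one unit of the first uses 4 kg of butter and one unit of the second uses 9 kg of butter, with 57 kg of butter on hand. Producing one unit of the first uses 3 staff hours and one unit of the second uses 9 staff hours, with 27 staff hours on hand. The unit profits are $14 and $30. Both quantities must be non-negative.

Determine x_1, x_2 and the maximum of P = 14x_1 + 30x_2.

x_1 = 6, x_2 = 1, maximum P = 114

Feasible corners and P = 14x_1 + 30x_2:
  (0, 0) → P = 0
  (0, 3) → P = 90
  (46/7, 0) → P = 92
  (6, 1) → P = 114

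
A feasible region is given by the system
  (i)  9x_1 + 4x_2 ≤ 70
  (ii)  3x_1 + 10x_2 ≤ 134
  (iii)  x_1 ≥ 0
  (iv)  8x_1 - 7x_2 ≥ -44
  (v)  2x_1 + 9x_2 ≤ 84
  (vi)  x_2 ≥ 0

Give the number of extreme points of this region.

Of the 15 pairwise boundary intersections, those satisfying every inequality are:
  (294/73, 616/73)
  (70/9, 0)
  (0, 44/7)
  (0, 0)
  (96/43, 380/43)

5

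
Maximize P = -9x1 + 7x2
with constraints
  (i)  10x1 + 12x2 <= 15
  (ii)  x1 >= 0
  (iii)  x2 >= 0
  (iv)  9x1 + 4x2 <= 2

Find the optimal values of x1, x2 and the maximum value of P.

x1 = 0, x2 = 1/2, maximum P = 7/2

At the optimal vertex, x1 = 0 and 9x1 + 4x2 = 2.
Solving simultaneously gives x1 = 0, x2 = 1/2.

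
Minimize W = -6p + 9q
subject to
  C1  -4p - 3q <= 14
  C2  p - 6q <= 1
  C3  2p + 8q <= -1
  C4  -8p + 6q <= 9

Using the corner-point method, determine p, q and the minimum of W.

Extreme points and W = -6p + 9q:
  (1/10, -3/20) → W = -39/20
  (-10/7, -17/42) → W = 69/14
  (-39/38, 5/38) → W = 279/38

The binding constraints are p - 6q = 1 and 2p + 8q = -1.
Solving simultaneously gives p = 1/10, q = -3/20.

p = 1/10, q = -3/20, minimum W = -39/20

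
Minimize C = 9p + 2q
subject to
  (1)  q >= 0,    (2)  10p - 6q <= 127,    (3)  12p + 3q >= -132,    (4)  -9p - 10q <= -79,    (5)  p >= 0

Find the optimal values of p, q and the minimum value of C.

p = 0, q = 79/10, minimum C = 79/5

Feasible corners and C = 9p + 2q:
  (127/10, 0) → C = 1143/10
  (79/9, 0) → C = 79
  (0, 79/10) → C = 79/5
The feasible region is unbounded (it extends along (0, 1), (3, 5)), but C strictly increases along every unbounded feasible direction, so there is no improving ray and the minimum is attained at a vertex.

The optimum lies where -9p - 10q = -79 and p = 0.
Solving simultaneously gives p = 0, q = 79/10.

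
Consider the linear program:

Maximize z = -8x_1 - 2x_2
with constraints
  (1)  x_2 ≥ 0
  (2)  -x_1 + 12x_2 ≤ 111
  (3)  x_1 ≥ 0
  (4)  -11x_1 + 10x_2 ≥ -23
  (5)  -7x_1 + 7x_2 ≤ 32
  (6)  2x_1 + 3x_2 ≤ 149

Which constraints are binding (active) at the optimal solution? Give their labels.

(1) and (3)

Feasible corners and z = -8x_1 - 2x_2:
  (0, 0) → z = 0
  (23/11, 0) → z = -184/11
  (693/61, 622/61) → z = -6788/61
  (393/77, 745/77) → z = -662/11
  (0, 32/7) → z = -64/7

The maximum is at (0, 0). Substituting into each constraint, equality holds for (1) and (3); the remaining constraints have slack.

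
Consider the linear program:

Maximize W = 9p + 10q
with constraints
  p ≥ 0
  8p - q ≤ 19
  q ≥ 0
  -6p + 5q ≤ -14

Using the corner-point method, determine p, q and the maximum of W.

p = 81/34, q = 1/17, maximum W = 749/34

Extreme points and W = 9p + 10q:
  (19/8, 0) → W = 171/8
  (81/34, 1/17) → W = 749/34
  (7/3, 0) → W = 21

The optimum lies where 8p - q = 19 and -6p + 5q = -14.
Solving simultaneously gives p = 81/34, q = 1/17.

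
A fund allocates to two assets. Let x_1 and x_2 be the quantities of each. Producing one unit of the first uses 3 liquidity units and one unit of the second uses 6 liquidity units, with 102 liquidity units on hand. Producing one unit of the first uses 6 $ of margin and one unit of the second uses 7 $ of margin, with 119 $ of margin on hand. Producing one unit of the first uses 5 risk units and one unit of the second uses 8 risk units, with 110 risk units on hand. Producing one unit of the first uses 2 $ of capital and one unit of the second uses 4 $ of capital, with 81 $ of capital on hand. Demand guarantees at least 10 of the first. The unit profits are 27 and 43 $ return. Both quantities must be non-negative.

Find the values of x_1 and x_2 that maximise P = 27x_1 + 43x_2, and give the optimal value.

x_1 = 14, x_2 = 5, maximum P = 593

Corner points and P = 27x_1 + 43x_2:
  (119/6, 0) → P = 1071/2
  (10, 0) → P = 270
  (14, 5) → P = 593
  (10, 15/2) → P = 1185/2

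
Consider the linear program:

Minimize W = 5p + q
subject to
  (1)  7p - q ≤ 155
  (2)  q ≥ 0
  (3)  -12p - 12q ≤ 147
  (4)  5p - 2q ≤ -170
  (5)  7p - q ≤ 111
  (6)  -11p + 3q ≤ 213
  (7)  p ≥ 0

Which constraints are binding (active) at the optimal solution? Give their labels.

Extreme points and W = 5p + q:
  (392/9, 1745/9) → W = 1235/3
  (12, 115) → W = 175
  (273/5, 1356/5) → W = 2721/5

The minimum is at (12, 115). Substituting into each constraint, equality holds for (4) and (6); the remaining constraints have slack.

(4) and (6)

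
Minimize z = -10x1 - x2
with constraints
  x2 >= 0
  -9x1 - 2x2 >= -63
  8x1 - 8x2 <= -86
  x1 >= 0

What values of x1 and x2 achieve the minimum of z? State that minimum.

Corner points and z = -10x1 - x2:
  (83/22, 639/44) → z = -209/4
  (0, 63/2) → z = -63/2
  (0, 43/4) → z = -43/4

The binding constraints are -9x1 - 2x2 = -63 and 8x1 - 8x2 = -86.
Solving simultaneously gives x1 = 83/22, x2 = 639/44.

x1 = 83/22, x2 = 639/44, minimum z = -209/4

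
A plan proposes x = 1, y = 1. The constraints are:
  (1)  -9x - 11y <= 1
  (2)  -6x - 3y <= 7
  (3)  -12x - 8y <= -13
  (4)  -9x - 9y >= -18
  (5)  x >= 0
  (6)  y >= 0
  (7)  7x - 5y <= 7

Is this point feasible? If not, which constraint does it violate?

feasible

(1): -20 ≤ 1 ✓
(2): -9 ≤ 7 ✓
(3): -20 ≤ -13 ✓
(4): -18 ≥ -18 ✓
(5): 1 ≥ 0 ✓
(6): 1 ≥ 0 ✓
(7): 2 ≤ 7 ✓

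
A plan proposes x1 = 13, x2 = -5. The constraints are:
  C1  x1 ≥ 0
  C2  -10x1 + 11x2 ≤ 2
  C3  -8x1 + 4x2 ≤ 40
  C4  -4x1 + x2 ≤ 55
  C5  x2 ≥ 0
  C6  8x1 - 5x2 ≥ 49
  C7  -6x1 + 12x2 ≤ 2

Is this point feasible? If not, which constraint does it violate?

not feasible — violates C5

Constraint C5: x2 = -5, which is not ≥ 0. All other constraints are satisfied.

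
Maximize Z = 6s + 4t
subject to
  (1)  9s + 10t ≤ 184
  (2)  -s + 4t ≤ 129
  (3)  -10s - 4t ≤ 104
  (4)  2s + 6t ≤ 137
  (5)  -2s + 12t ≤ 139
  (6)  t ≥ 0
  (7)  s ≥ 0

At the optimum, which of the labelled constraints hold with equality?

Extreme points and Z = 6s + 4t:
  (409/64, 1619/128) → Z = 1423/16
  (184/9, 0) → Z = 368/3
  (0, 139/12) → Z = 139/3
  (0, 0) → Z = 0

The maximum is at (184/9, 0). Substituting into each constraint, equality holds for (1) and (6); the remaining constraints have slack.

(1) and (6)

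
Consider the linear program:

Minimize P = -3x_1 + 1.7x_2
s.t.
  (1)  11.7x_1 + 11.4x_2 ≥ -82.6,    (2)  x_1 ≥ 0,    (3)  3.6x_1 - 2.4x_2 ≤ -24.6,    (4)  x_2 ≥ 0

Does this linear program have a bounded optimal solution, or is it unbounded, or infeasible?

unbounded

From the feasible point (0, 10.25), moving in the direction (2.4, 3.6) keeps every constraint satisfied while P decreases without bound.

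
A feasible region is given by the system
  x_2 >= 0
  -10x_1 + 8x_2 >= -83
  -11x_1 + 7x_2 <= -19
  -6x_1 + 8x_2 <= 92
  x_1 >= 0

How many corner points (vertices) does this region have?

4

The feasible vertices (each the meet of two boundaries and inside every other half-plane) are:
  (83/10, 0)
  (19/11, 0)
  (175/4, 709/16)
  (398/23, 563/23)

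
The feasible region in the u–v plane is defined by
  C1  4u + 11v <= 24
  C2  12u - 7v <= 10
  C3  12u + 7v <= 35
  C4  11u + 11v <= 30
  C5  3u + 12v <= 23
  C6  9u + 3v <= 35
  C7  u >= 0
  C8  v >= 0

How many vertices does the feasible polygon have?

5

Intersecting each pair of boundary lines and keeping only the points that satisfy every inequality leaves:
  (320/209, 250/209)
  (5/6, 0)
  (107/99, 163/99)
  (0, 23/12)
  (0, 0)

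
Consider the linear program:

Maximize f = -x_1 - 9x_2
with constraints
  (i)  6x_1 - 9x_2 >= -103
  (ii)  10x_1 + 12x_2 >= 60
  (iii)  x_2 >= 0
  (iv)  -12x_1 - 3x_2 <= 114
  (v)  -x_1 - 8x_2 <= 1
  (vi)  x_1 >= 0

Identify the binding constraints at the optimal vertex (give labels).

(ii) and (iii)

Vertices and f = -x_1 - 9x_2:
  (0, 103/9) → f = -103
  (6, 0) → f = -6
  (0, 5) → f = -45
The feasible region is unbounded (it extends along (3, 2), (1, 0)), but f strictly decreases along every unbounded feasible direction, so there is no improving ray and the maximum is attained at a vertex.

The maximum is at (6, 0). Substituting into each constraint, equality holds for (ii) and (iii); the remaining constraints have slack.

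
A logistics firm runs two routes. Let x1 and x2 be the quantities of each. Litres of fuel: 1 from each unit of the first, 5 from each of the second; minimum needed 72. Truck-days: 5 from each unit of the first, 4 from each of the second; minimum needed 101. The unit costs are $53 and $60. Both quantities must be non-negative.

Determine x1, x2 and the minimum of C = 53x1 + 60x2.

Corner points and C = 53x1 + 60x2:
  (0, 101/4) → C = 1515
  (72, 0) → C = 3816
  (31/3, 37/3) → C = 3863/3
The feasible region is unbounded (it extends along (0, 1), (1, 0)), but C strictly increases along every unbounded feasible direction, so there is no improving ray and the minimum is attained at a vertex.

The optimum lies where x1 + 5x2 = 72 and 5x1 + 4x2 = 101.
Solving simultaneously gives x1 = 31/3, x2 = 37/3.

x1 = 31/3, x2 = 37/3, minimum C = 3863/3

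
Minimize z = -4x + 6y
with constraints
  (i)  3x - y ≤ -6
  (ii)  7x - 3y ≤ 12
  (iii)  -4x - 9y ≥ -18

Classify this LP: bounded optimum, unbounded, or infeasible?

From the feasible point (-15, -39), moving in the direction (-3, -7) keeps every constraint satisfied while z decreases without bound.

unbounded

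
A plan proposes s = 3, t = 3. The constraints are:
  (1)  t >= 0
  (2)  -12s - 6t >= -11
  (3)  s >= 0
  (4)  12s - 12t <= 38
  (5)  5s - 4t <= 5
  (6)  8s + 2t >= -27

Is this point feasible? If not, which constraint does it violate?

not feasible — violates (2)

Constraint (2): -12s - 6t = -54, which is not ≥ -11. All other constraints are satisfied.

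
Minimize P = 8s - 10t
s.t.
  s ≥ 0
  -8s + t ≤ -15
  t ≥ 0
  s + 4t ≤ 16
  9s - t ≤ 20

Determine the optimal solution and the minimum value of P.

s = 76/33, t = 113/33, minimum P = -174/11

Corner points and P = 8s - 10t:
  (15/8, 0) → P = 15
  (76/33, 113/33) → P = -174/11
  (20/9, 0) → P = 160/9
  (96/37, 124/37) → P = -472/37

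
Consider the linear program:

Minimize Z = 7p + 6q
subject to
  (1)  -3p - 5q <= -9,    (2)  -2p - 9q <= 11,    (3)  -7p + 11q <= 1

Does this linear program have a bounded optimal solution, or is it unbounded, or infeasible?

bounded optimum

Corner points and Z = 7p + 6q:
  (8, -3) → Z = 38
  (47/34, 33/34) → Z = 31/2
The feasible region has finitely many vertices and no improving ray; the minimum is 31/2 at (47/34, 33/34).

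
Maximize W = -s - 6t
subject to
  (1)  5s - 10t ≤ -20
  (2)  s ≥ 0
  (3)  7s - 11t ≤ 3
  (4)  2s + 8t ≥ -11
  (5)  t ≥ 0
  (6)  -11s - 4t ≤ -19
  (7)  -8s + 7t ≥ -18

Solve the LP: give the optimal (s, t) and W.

The feasible region is unbounded (it extends along (0, 1), (7, 8)), but W strictly decreases along every unbounded feasible direction, so there is no improving ray and the maximum is attained at a vertex.

At the optimal vertex, 5s - 10t = -20 and -11s - 4t = -19.
Solving simultaneously gives s = 11/13, t = 63/26.

s = 11/13, t = 63/26, maximum W = -200/13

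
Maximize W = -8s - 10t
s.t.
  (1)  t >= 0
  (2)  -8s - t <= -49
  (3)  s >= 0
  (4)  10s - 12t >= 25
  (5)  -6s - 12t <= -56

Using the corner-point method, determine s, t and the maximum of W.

Corner points and W = -8s - 10t:
  (28/3, 0) → W = -224/3
  (613/106, 145/53) → W = -3902/53
  (266/45, 77/45) → W = -322/5
The feasible region is unbounded (it extends along (6, 5), (1, 0)), but W strictly decreases along every unbounded feasible direction, so there is no improving ray and the maximum is attained at a vertex.

The optimum lies where -8s - t = -49 and -6s - 12t = -56.
Solving simultaneously gives s = 266/45, t = 77/45.

s = 266/45, t = 77/45, maximum W = -322/5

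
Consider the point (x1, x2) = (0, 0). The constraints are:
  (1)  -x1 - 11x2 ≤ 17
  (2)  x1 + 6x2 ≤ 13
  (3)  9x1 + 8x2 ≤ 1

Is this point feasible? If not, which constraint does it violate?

feasible

(1): 0 ≤ 17 ✓
(2): 0 ≤ 13 ✓
(3): 0 ≤ 1 ✓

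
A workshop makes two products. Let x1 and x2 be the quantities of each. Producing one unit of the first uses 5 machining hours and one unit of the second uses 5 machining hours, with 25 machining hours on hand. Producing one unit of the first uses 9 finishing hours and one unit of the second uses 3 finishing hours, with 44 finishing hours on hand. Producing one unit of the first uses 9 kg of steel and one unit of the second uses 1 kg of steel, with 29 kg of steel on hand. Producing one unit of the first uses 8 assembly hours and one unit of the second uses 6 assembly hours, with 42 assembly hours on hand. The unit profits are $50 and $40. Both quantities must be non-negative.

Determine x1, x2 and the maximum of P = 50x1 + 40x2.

x1 = 3, x2 = 2, maximum P = 230

Extreme points and P = 50x1 + 40x2:
  (0, 0) → P = 0
  (0, 5) → P = 200
  (29/9, 0) → P = 1450/9
  (3, 2) → P = 230

At the optimal vertex, 5x1 + 5x2 = 25 and 9x1 + x2 = 29.
Solving simultaneously gives x1 = 3, x2 = 2.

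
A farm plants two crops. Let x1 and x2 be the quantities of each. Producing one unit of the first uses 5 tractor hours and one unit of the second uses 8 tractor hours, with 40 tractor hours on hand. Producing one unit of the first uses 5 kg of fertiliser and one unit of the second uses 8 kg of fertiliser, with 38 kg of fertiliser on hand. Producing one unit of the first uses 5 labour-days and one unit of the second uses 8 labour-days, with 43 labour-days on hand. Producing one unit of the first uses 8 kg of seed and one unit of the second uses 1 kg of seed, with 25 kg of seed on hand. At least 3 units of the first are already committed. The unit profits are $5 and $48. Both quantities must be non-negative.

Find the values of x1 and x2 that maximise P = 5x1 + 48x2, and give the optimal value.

x1 = 3, x2 = 1, maximum P = 63

Extreme points and P = 5x1 + 48x2:
  (25/8, 0) → P = 125/8
  (3, 0) → P = 15
  (3, 1) → P = 63

The optimum lies where 8x1 + x2 = 25 and x1 = 3.
Solving simultaneously gives x1 = 3, x2 = 1.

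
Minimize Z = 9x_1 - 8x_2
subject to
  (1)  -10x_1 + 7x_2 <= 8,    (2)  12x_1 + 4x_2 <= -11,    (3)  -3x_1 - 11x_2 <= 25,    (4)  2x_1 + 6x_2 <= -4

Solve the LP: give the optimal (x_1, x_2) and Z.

Feasible corners and Z = 9x_1 - 8x_2:
  (-263/131, -226/131) → Z = -559/131
  (-38/37, -12/37) → Z = -246/37
  (-7/40, -89/40) → Z = 649/40
  (-25/32, -13/32) → Z = -121/32

x_1 = -38/37, x_2 = -12/37, minimum Z = -246/37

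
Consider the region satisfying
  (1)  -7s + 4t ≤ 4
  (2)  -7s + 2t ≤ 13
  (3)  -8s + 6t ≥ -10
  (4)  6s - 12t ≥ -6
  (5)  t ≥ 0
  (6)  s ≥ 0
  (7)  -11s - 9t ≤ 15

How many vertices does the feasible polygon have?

4

Intersecting each pair of boundary lines and keeping only the points that satisfy every inequality leaves:
  (13/5, 9/5)
  (5/4, 0)
  (0, 1/2)
  (0, 0)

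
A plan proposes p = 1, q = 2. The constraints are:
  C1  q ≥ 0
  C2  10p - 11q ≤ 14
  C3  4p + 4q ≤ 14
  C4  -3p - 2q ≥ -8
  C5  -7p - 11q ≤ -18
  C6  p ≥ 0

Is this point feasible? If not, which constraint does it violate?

C1: 2 ≥ 0 ✓
C2: -12 ≤ 14 ✓
C3: 12 ≤ 14 ✓
C4: -7 ≥ -8 ✓
C5: -29 ≤ -18 ✓
C6: 1 ≥ 0 ✓

feasible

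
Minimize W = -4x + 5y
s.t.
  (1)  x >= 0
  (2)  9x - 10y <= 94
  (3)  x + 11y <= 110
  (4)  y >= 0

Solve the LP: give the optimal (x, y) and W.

Feasible corners and W = -4x + 5y:
  (0, 10) → W = 50
  (0, 0) → W = 0
  (2134/109, 896/109) → W = -4056/109
  (94/9, 0) → W = -376/9

The binding constraints are 9x - 10y = 94 and y = 0.
Solving simultaneously gives x = 94/9, y = 0.

x = 94/9, y = 0, minimum W = -376/9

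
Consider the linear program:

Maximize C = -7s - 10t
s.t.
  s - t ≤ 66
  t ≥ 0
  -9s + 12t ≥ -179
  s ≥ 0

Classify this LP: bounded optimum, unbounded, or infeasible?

bounded optimum

Vertices and C = -7s - 10t:
  (613/3, 415/3) → C = -8441/3
  (179/9, 0) → C = -1253/9
  (0, 0) → C = 0
The feasible region has finitely many vertices and no improving ray; the maximum is 0 at (0, 0).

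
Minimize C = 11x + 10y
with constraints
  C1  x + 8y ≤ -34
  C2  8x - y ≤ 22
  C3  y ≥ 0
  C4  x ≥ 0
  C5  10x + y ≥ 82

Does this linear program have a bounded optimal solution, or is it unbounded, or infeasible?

The boundaries 8x - y = 22 and 10x + y = 82 meet at (52/9, 218/9), but that point violates x + 8y ≤ -34. Every candidate vertex is excluded by some other constraint, so the feasible region is empty.

infeasible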